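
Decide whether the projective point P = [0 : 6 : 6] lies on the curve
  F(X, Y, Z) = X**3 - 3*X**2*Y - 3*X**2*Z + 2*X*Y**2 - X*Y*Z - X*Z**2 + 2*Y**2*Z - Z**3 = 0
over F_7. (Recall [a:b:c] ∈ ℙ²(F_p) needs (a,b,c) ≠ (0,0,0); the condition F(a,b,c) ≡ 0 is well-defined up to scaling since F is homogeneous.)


F(0,6,6) ≡ 6 (mod 7); P is NOT on the curve.

Evaluate F(0, 6, 6) term-by-term (mod 7).
  X**3 ↦ 1·0·1·1 = 0
  -3*X**2*Y ↦ -3·0·6·1 = 0
  -3*X**2*Z ↦ -3·0·1·6 = 0
  2*X*Y**2 ↦ 2·0·36·1 = 0
  -X*Y*Z ↦ -1·0·6·6 = 0
  -X*Z**2 ↦ -1·0·1·36 = 0
  2*Y**2*Z ↦ 2·1·36·6 = 432
  -Z**3 ↦ -1·1·1·216 = -216
Sum: F(0, 6, 6) = (0) + (0) + (0) + (0) + (0) + (0) + (432) + (-216) = 216.
Reducing mod 7: 216 ≡ 6 (mod 7).
Since F(a, b, c) ≡ 6 ≠ 0 (mod 7), P does NOT lie on the curve.


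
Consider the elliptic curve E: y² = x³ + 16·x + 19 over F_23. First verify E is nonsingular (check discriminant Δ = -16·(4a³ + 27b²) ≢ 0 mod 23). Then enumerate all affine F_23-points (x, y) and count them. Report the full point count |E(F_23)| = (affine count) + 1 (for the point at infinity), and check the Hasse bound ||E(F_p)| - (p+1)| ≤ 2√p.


Affine points = {(1, 6), (1, 17), (2, 6), (2, 17), (3, 5), (3, 18), (4, 3), (4, 20), (6, 3), (6, 20), (9, 8), (9, 15), (10, 11), (10, 12), (11, 10), (11, 13), (13, 3), (13, 20), (15, 0), (16, 1), (16, 22), (17, 11), (17, 12), (19, 11), (19, 12), (20, 6), (20, 17), (21, 5), (21, 18), (22, 5), (22, 18)}; affine count = 31; |E(F_23)| = 32.

Discriminant check: Δ ∝ 4a³ + 27b² = 4·16³ + 27·19² = 4·4096 + 27·361 ≡ 3 (mod 23). Nonzero ⇒ E is nonsingular.
For each x ∈ F_23, compute rhs = x³ + 16·x + 19 mod 23, then count y ∈ F_23 with y² ≡ rhs.
  x = 0: rhs = 19, matching y values: none (0 points).
  x = 1: rhs = 13, matching y values: 6, 17 (2 points).
  x = 2: rhs = 13, matching y values: 6, 17 (2 points).
  x = 3: rhs = 2, matching y values: 5, 18 (2 points).
  x = 4: rhs = 9, matching y values: 3, 20 (2 points).
  x = 5: rhs = 17, matching y values: none (0 points).
  x = 6: rhs = 9, matching y values: 3, 20 (2 points).
  x = 7: rhs = 14, matching y values: none (0 points).
  x = 8: rhs = 15, matching y values: none (0 points).
  x = 9: rhs = 18, matching y values: 8, 15 (2 points).
  x = 10: rhs = 6, matching y values: 11, 12 (2 points).
  x = 11: rhs = 8, matching y values: 10, 13 (2 points).
  x = 12: rhs = 7, matching y values: none (0 points).
  x = 13: rhs = 9, matching y values: 3, 20 (2 points).
  x = 14: rhs = 20, matching y values: none (0 points).
  x = 15: rhs = 0, matching y values: 0 (1 points).
  x = 16: rhs = 1, matching y values: 1, 22 (2 points).
  x = 17: rhs = 6, matching y values: 11, 12 (2 points).
  x = 18: rhs = 21, matching y values: none (0 points).
  x = 19: rhs = 6, matching y values: 11, 12 (2 points).
  x = 20: rhs = 13, matching y values: 6, 17 (2 points).
  x = 21: rhs = 2, matching y values: 5, 18 (2 points).
  x = 22: rhs = 2, matching y values: 5, 18 (2 points).
Total affine count: 31.
Full point count |E(F_23)| = 31 + 1 = 32.
Hasse bound: |32 − (23+1)| = |8| = 8 ≤ 2√23 ≈ 9.5917 ✓.


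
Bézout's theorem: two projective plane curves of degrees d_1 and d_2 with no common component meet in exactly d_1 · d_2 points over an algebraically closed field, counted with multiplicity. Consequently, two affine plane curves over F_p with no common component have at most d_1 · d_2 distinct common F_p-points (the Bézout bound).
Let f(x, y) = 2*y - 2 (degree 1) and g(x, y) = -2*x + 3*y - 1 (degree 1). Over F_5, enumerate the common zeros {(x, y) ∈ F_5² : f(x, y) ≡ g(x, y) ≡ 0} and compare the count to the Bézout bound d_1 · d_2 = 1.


Common zeros: {(1, 1)}; count = 1; Bézout bound = 1.

deg(f) = 1, deg(g) = 1, so Bézout bound = 1.
Scan x ∈ F_5. For each x, list the y ∈ F_5 with f(x, y) ≡ 0 and those with g(x, y) ≡ 0 (mod 5); the common zeros in that column are the intersection.
  x = 0: f ≡ 0 at y ∈ {1}; g ≡ 0 at y ∈ {2}; common: ∅.
  x = 1: f ≡ 0 at y ∈ {1}; g ≡ 0 at y ∈ {1}; common: {1}.
  x = 2: f ≡ 0 at y ∈ {1}; g ≡ 0 at y ∈ {0}; common: ∅.
  x = 3: f ≡ 0 at y ∈ {1}; g ≡ 0 at y ∈ {4}; common: ∅.
  x = 4: f ≡ 0 at y ∈ {1}; g ≡ 0 at y ∈ {3}; common: ∅.
Collecting: common zeros = {(1, 1)}, so the count is 1.
Comparison with the Bézout bound: 1 ≤ 1 = deg(f)·deg(g), as expected for curves with no common component (the bound is attained).


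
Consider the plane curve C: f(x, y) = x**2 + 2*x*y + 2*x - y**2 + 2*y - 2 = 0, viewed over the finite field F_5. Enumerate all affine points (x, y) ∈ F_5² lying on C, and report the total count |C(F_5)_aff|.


Affine F_5-points: {(0, 3), (0, 4), (1, 2), (2, 3), (3, 1), (3, 2)}; count = 6.

For each of the 25 pairs (x, y) ∈ F_5², evaluate f(x, y) mod 5. Record the zeros.
  x = 0: [0↦3, 1↦4, 2↦3, 3↦0, 4↦0]  zeros at y ∈ {3, 4}
  x = 1: [0↦1, 1↦4, 2↦0, 3↦4, 4↦1]  zeros at y ∈ {2}
  x = 2: [0↦1, 1↦1, 2↦4, 3↦0, 4↦4]  zeros at y ∈ {3}
  x = 3: [0↦3, 1↦0, 2↦0, 3↦3, 4↦4]  zeros at y ∈ {1, 2}
  x = 4: [0↦2, 1↦1, 2↦3, 3↦3, 4↦1]  zeros at y ∈ ∅
Collecting zeros: affine points = {(0, 3), (0, 4), (1, 2), (2, 3), (3, 1), (3, 2)}.
Total count |C(F_5)_aff| = 6.


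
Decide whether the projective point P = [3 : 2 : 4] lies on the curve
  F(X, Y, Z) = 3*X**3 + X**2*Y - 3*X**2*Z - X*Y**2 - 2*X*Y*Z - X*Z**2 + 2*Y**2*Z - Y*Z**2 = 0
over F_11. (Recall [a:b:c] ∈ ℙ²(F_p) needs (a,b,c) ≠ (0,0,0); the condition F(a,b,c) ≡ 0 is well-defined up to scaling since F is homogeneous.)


F(3,2,4) ≡ 4 (mod 11); P is NOT on the curve.

Evaluate F(3, 2, 4) term-by-term (mod 11).
  3*X**3 ↦ 3·27·1·1 = 81
  X**2*Y ↦ 1·9·2·1 = 18
  -3*X**2*Z ↦ -3·9·1·4 = -108
  -X*Y**2 ↦ -1·3·4·1 = -12
  -2*X*Y*Z ↦ -2·3·2·4 = -48
  -X*Z**2 ↦ -1·3·1·16 = -48
  2*Y**2*Z ↦ 2·1·4·4 = 32
  -Y*Z**2 ↦ -1·1·2·16 = -32
Sum: F(3, 2, 4) = (81) + (18) + (-108) + (-12) + (-48) + (-48) + (32) + (-32) = -117.
Reducing mod 11: -117 ≡ 4 (mod 11).
Since F(a, b, c) ≡ 4 ≠ 0 (mod 11), P does NOT lie on the curve.


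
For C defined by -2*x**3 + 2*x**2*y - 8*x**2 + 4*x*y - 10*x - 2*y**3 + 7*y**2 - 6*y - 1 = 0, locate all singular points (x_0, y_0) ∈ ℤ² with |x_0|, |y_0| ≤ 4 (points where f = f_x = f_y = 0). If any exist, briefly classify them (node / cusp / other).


Singular points: {(-1, 1)}; classification: cusp.

Compute partial derivatives:
  f_x = -6*x**2 + 4*x*y - 16*x + 4*y - 10.
  f_y = 2*x**2 + 4*x - 6*y**2 + 14*y - 6.
Scan x_0 ∈ {−4, ..., 4}. For each x_0, f_y(x_0, y) is a polynomial in y; find its integer roots y ∈ {−4, ..., 4}, then test f_x and f at those candidates.
  x = -4: f_y(-4, y) = -6*y**2 + 14*y + 10; no integer root y with |y| ≤ 4.
  x = -3: f_y(-3, y) = -6*y**2 + 14*y; vanishes at y ∈ {0}. (-3, 0): f_x = -16 ≠ 0.
  x = -2: f_y(-2, y) = -6*y**2 + 14*y - 6; no integer root y with |y| ≤ 4.
  x = -1: f_y(-1, y) = -6*y**2 + 14*y - 8; vanishes at y ∈ {1}. (-1, 1): f_x = 0, f = 0 — SINGULAR.
  x = 0: f_y(0, y) = -6*y**2 + 14*y - 6; no integer root y with |y| ≤ 4.
  x = 1: f_y(1, y) = -6*y**2 + 14*y; vanishes at y ∈ {0}. (1, 0): f_x = -32 ≠ 0.
  x = 2: f_y(2, y) = -6*y**2 + 14*y + 10; no integer root y with |y| ≤ 4.
  x = 3: f_y(3, y) = -6*y**2 + 14*y + 24; no integer root y with |y| ≤ 4.
  x = 4: f_y(4, y) = -6*y**2 + 14*y + 42; no integer root y with |y| ≤ 4.
Only singular point on the grid: (-1, 1).
Classify: substitute x = -1 + u, y = 1 + v and expand: f = -2*u**3 + 2*u**2*v - 2*v**3 + v**2.
No constant or linear terms (consistent with a singular point). Quadratic part: v**2. Cubic part: -2*u**3 + 2*u**2*v - 2*v**3.
The quadratic part v**2 is a perfect square, so there is a single (double) tangent line v = 0, i.e. y = 1. Restricting the cubic part to that line (v = 0) leaves -2*u**3 ≠ 0, so f is not divisible by v and the branch is v² ≈ 2*u**3 to lowest order — this is a cusp.
Classification: cusp.


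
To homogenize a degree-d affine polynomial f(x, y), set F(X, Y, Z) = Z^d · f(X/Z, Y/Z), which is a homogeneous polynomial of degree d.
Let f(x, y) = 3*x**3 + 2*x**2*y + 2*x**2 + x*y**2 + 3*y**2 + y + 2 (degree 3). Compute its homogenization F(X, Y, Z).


F(X, Y, Z) = 3*X**3 + 2*X**2*Y + 2*X**2*Z + X*Y**2 + 3*Y**2*Z + Y*Z**2 + 2*Z**3

deg(f) = 3.
Substitute x = X/Z, y = Y/Z into f, then multiply by Z^3.
  monomial 3·x^3·y^0 ↦ 3·X^3·Y^0·Z^0.
  monomial 2·x^2·y^1 ↦ 2·X^2·Y^1·Z^0.
  monomial 2·x^2·y^0 ↦ 2·X^2·Y^0·Z^1.
  monomial 1·x^1·y^2 ↦ 1·X^1·Y^2·Z^0.
  monomial 3·x^0·y^2 ↦ 3·X^0·Y^2·Z^1.
  monomial 1·x^0·y^1 ↦ 1·X^0·Y^1·Z^2.
  monomial 2·x^0·y^0 ↦ 2·X^0·Y^0·Z^3.
Collecting: F(X, Y, Z) = 3*X**3 + 2*X**2*Y + 2*X**2*Z + X*Y**2 + 3*Y**2*Z + Y*Z**2 + 2*Z**3.


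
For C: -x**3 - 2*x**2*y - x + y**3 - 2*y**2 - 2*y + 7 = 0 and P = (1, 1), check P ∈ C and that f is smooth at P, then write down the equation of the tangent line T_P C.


Tangent line at P: -8*x - 5*y + 13 = 0.

Step 1: f(1, 1) = 0, so P lies on C.
Step 2: partial derivatives
  f_x(x, y) = -3*x**2 - 4*x*y - 1, f_y(x, y) = -2*x**2 + 3*y**2 - 4*y - 2.
  f_x(P) = -8, f_y(P) = -5 (gradient nonzero, so P is smooth).
Step 3: tangent line at P: -8·(x − 1) + -5·(y − 1) = 0.
Expanding: -8*x - 5*y + 13 = 0.


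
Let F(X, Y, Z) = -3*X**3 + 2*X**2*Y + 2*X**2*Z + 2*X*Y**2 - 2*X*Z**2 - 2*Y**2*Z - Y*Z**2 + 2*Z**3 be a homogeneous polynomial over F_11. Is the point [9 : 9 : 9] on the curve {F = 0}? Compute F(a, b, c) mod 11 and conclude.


F(9,9,9) ≡ 0 (mod 11); P is on the curve.

Evaluate F(9, 9, 9) term-by-term (mod 11).
  -3*X**3 ↦ -3·729·1·1 = -2187
  2*X**2*Y ↦ 2·81·9·1 = 1458
  2*X**2*Z ↦ 2·81·1·9 = 1458
  2*X*Y**2 ↦ 2·9·81·1 = 1458
  -2*X*Z**2 ↦ -2·9·1·81 = -1458
  -2*Y**2*Z ↦ -2·1·81·9 = -1458
  -Y*Z**2 ↦ -1·1·9·81 = -729
  2*Z**3 ↦ 2·1·1·729 = 1458
Sum: F(9, 9, 9) = (-2187) + (1458) + (1458) + (1458) + (-1458) + (-1458) + (-729) + (1458) = 0.
Reducing mod 11: 0 ≡ 0 (mod 11).
Since F(a, b, c) ≡ 0 (mod 11), P lies on the curve.


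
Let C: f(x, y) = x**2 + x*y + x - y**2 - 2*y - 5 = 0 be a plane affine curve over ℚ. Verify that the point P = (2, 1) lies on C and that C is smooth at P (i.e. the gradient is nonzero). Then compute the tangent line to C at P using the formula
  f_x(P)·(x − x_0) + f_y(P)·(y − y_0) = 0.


Tangent line at P: 6*x - 2*y - 10 = 0.

Step 1: f(2, 1) = 0, so P lies on C.
Step 2: partial derivatives
  f_x(x, y) = 2*x + y + 1, f_y(x, y) = x - 2*y - 2.
  f_x(P) = 6, f_y(P) = -2 (gradient nonzero, so P is smooth).
Step 3: tangent line at P: 6·(x − 2) + -2·(y − 1) = 0.
Expanding: 6*x - 2*y - 10 = 0.


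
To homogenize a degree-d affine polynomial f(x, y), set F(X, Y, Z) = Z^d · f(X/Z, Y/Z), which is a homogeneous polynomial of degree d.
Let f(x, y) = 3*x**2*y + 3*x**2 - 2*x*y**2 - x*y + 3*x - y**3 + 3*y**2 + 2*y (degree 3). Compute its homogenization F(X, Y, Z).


F(X, Y, Z) = 3*X**2*Y + 3*X**2*Z - 2*X*Y**2 - X*Y*Z + 3*X*Z**2 - Y**3 + 3*Y**2*Z + 2*Y*Z**2

deg(f) = 3.
Substitute x = X/Z, y = Y/Z into f, then multiply by Z^3.
  monomial 3·x^2·y^1 ↦ 3·X^2·Y^1·Z^0.
  monomial 3·x^2·y^0 ↦ 3·X^2·Y^0·Z^1.
  monomial -2·x^1·y^2 ↦ -2·X^1·Y^2·Z^0.
  monomial -1·x^1·y^1 ↦ -1·X^1·Y^1·Z^1.
  monomial 3·x^1·y^0 ↦ 3·X^1·Y^0·Z^2.
  monomial -1·x^0·y^3 ↦ -1·X^0·Y^3·Z^0.
  monomial 3·x^0·y^2 ↦ 3·X^0·Y^2·Z^1.
  monomial 2·x^0·y^1 ↦ 2·X^0·Y^1·Z^2.
Collecting: F(X, Y, Z) = 3*X**2*Y + 3*X**2*Z - 2*X*Y**2 - X*Y*Z + 3*X*Z**2 - Y**3 + 3*Y**2*Z + 2*Y*Z**2.


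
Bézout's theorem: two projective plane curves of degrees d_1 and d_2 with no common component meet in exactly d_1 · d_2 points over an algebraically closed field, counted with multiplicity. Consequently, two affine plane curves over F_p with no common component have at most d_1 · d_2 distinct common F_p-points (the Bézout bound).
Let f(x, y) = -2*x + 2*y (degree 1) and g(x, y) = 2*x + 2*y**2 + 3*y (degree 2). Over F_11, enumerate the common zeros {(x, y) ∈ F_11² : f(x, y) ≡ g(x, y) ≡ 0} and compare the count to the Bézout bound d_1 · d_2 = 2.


Common zeros: {(0, 0), (3, 3)}; count = 2; Bézout bound = 2.

deg(f) = 1, deg(g) = 2, so Bézout bound = 2.
Scan x ∈ F_11. For each x, list the y ∈ F_11 with f(x, y) ≡ 0 and those with g(x, y) ≡ 0 (mod 11); the common zeros in that column are the intersection.
  x = 0: f ≡ 0 at y ∈ {0}; g ≡ 0 at y ∈ {0, 4}; common: {0}.
  x = 1: f ≡ 0 at y ∈ {1}; g ≡ 0 at y ∈ {7, 8}; common: ∅.
  x = 2: f ≡ 0 at y ∈ {2}; g ≡ 0 at y ∈ ∅; common: ∅.
  x = 3: f ≡ 0 at y ∈ {3}; g ≡ 0 at y ∈ {1, 3}; common: {3}.
  x = 4: f ≡ 0 at y ∈ {4}; g ≡ 0 at y ∈ {2}; common: ∅.
  x = 5: f ≡ 0 at y ∈ {5}; g ≡ 0 at y ∈ ∅; common: ∅.
  x = 6: f ≡ 0 at y ∈ {6}; g ≡ 0 at y ∈ {5, 10}; common: ∅.
  x = 7: f ≡ 0 at y ∈ {7}; g ≡ 0 at y ∈ ∅; common: ∅.
  x = 8: f ≡ 0 at y ∈ {8}; g ≡ 0 at y ∈ ∅; common: ∅.
  x = 9: f ≡ 0 at y ∈ {9}; g ≡ 0 at y ∈ ∅; common: ∅.
  x = 10: f ≡ 0 at y ∈ {10}; g ≡ 0 at y ∈ {6, 9}; common: ∅.
Collecting: common zeros = {(0, 0), (3, 3)}, so the count is 2.
Comparison with the Bézout bound: 2 ≤ 2 = deg(f)·deg(g), as expected for curves with no common component (the bound is attained).


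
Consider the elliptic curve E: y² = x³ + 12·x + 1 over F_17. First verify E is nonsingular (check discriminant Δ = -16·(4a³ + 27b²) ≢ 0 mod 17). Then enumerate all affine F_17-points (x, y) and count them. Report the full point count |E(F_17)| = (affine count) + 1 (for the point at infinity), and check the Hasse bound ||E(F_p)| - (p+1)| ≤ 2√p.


Affine points = {(0, 1), (0, 16), (2, 4), (2, 13), (3, 8), (3, 9), (5, 4), (5, 13), (6, 0), (10, 4), (10, 13), (11, 6), (11, 11), (13, 5), (13, 12)}; affine count = 15; |E(F_17)| = 16.

Discriminant check: Δ ∝ 4a³ + 27b² = 4·12³ + 27·1² = 4·1728 + 27·1 ≡ 3 (mod 17). Nonzero ⇒ E is nonsingular.
For each x ∈ F_17, compute rhs = x³ + 12·x + 1 mod 17, then count y ∈ F_17 with y² ≡ rhs.
  x = 0: rhs = 1, matching y values: 1, 16 (2 points).
  x = 1: rhs = 14, matching y values: none (0 points).
  x = 2: rhs = 16, matching y values: 4, 13 (2 points).
  x = 3: rhs = 13, matching y values: 8, 9 (2 points).
  x = 4: rhs = 11, matching y values: none (0 points).
  x = 5: rhs = 16, matching y values: 4, 13 (2 points).
  x = 6: rhs = 0, matching y values: 0 (1 points).
  x = 7: rhs = 3, matching y values: none (0 points).
  x = 8: rhs = 14, matching y values: none (0 points).
  x = 9: rhs = 5, matching y values: none (0 points).
  x = 10: rhs = 16, matching y values: 4, 13 (2 points).
  x = 11: rhs = 2, matching y values: 6, 11 (2 points).
  x = 12: rhs = 3, matching y values: none (0 points).
  x = 13: rhs = 8, matching y values: 5, 12 (2 points).
  x = 14: rhs = 6, matching y values: none (0 points).
  x = 15: rhs = 3, matching y values: none (0 points).
  x = 16: rhs = 5, matching y values: none (0 points).
Total affine count: 15.
Full point count |E(F_17)| = 15 + 1 = 16.
Hasse bound: |16 − (17+1)| = |-2| = 2 ≤ 2√17 ≈ 8.2462 ✓.


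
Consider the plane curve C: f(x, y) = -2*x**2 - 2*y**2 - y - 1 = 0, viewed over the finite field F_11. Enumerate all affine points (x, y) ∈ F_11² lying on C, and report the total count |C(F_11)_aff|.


Affine F_11-points: {(0, 2), (0, 3), (3, 1), (3, 4), (4, 0), (4, 5), (5, 8), (6, 8), (7, 0), (7, 5), (8, 1), (8, 4)}; count = 12.

For each of the 121 pairs (x, y) ∈ F_11², evaluate f(x, y) mod 11. Record the zeros.
  x = 0: [0↦10, 1↦7, 2↦0, 3↦0, 4↦7, 5↦10, 6↦9, 7↦4, 8↦6, 9↦4, 10↦9]  zeros at y ∈ {2, 3}
  x = 1: [0↦8, 1↦5, 2↦9, 3↦9, 4↦5, 5↦8, 6↦7, 7↦2, 8↦4, 9↦2, 10↦7]  zeros at y ∈ ∅
  x = 2: [0↦2, 1↦10, 2↦3, 3↦3, 4↦10, 5↦2, 6↦1, 7↦7, 8↦9, 9↦7, 10↦1]  zeros at y ∈ ∅
  x = 3: [0↦3, 1↦0, 2↦4, 3↦4, 4↦0, 5↦3, 6↦2, 7↦8, 8↦10, 9↦8, 10↦2]  zeros at y ∈ {1, 4}
  x = 4: [0↦0, 1↦8, 2↦1, 3↦1, 4↦8, 5↦0, 6↦10, 7↦5, 8↦7, 9↦5, 10↦10]  zeros at y ∈ {0, 5}
  x = 5: [0↦4, 1↦1, 2↦5, 3↦5, 4↦1, 5↦4, 6↦3, 7↦9, 8↦0, 9↦9, 10↦3]  zeros at y ∈ {8}
  x = 6: [0↦4, 1↦1, 2↦5, 3↦5, 4↦1, 5↦4, 6↦3, 7↦9, 8↦0, 9↦9, 10↦3]  zeros at y ∈ {8}
  x = 7: [0↦0, 1↦8, 2↦1, 3↦1, 4↦8, 5↦0, 6↦10, 7↦5, 8↦7, 9↦5, 10↦10]  zeros at y ∈ {0, 5}
  x = 8: [0↦3, 1↦0, 2↦4, 3↦4, 4↦0, 5↦3, 6↦2, 7↦8, 8↦10, 9↦8, 10↦2]  zeros at y ∈ {1, 4}
  x = 9: [0↦2, 1↦10, 2↦3, 3↦3, 4↦10, 5↦2, 6↦1, 7↦7, 8↦9, 9↦7, 10↦1]  zeros at y ∈ ∅
  x = 10: [0↦8, 1↦5, 2↦9, 3↦9, 4↦5, 5↦8, 6↦7, 7↦2, 8↦4, 9↦2, 10↦7]  zeros at y ∈ ∅
Collecting zeros: affine points = {(0, 2), (0, 3), (3, 1), (3, 4), (4, 0), (4, 5), (5, 8), (6, 8), (7, 0), (7, 5), (8, 1), (8, 4)}.
Total count |C(F_11)_aff| = 12.


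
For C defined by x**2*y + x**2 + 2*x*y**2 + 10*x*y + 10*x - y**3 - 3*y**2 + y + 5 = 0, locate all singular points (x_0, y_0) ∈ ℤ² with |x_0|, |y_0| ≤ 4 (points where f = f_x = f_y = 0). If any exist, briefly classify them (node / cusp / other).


Singular points: {(-1, -2)}; classification: node.

Compute partial derivatives:
  f_x = 2*x*y + 2*x + 2*y**2 + 10*y + 10.
  f_y = x**2 + 4*x*y + 10*x - 3*y**2 - 6*y + 1.
Scan x_0 ∈ {−4, ..., 4}. For each x_0, f_y(x_0, y) is a polynomial in y; find its integer roots y ∈ {−4, ..., 4}, then test f_x and f at those candidates.
  x = -4: f_y(-4, y) = -3*y**2 - 22*y - 23; no integer root y with |y| ≤ 4.
  x = -3: f_y(-3, y) = -3*y**2 - 18*y - 20; no integer root y with |y| ≤ 4.
  x = -2: f_y(-2, y) = -3*y**2 - 14*y - 15; vanishes at y ∈ {-3}. (-2, -3): f_x = 6 ≠ 0.
  x = -1: f_y(-1, y) = -3*y**2 - 10*y - 8; vanishes at y ∈ {-2}. (-1, -2): f_x = 0, f = 0 — SINGULAR.
  x = 0: f_y(0, y) = -3*y**2 - 6*y + 1; no integer root y with |y| ≤ 4.
  x = 1: f_y(1, y) = -3*y**2 - 2*y + 12; no integer root y with |y| ≤ 4.
  x = 2: f_y(2, y) = -3*y**2 + 2*y + 25; no integer root y with |y| ≤ 4.
  x = 3: f_y(3, y) = -3*y**2 + 6*y + 40; no integer root y with |y| ≤ 4.
  x = 4: f_y(4, y) = -3*y**2 + 10*y + 57; vanishes at y ∈ {-3}. (4, -3): f_x = -18 ≠ 0.
Only singular point on the grid: (-1, -2).
Classify: substitute x = -1 + u, y = -2 + v and expand: f = u**2*v - u**2 + 2*u*v**2 - v**3 + v**2.
No constant or linear terms (consistent with a singular point). Quadratic part: -u**2 + v**2. Cubic part: u**2*v + 2*u*v**2 - v**3.
The quadratic part v**2 - u**2 = (v − u)(v + u) splits into two distinct linear factors, so there are two distinct tangent lines y − -2 = ±(x − -1) — this is a node (ordinary double point).
Classification: node.


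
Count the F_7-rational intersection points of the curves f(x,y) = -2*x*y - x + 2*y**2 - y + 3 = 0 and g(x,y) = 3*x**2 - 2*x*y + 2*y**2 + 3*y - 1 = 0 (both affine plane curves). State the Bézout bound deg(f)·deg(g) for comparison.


Common zeros: ∅; count = 0; Bézout bound = 4.

deg(f) = 2, deg(g) = 2, so Bézout bound = 4.
Scan x ∈ F_7. For each x, list the y ∈ F_7 with f(x, y) ≡ 0 and those with g(x, y) ≡ 0 (mod 7); the common zeros in that column are the intersection.
  x = 0: f ≡ 0 at y ∈ ∅; g ≡ 0 at y ∈ ∅; common: ∅.
  x = 1: f ≡ 0 at y ∈ {6}; g ≡ 0 at y ∈ ∅; common: ∅.
  x = 2: f ≡ 0 at y ∈ ∅; g ≡ 0 at y ∈ {5, 6}; common: ∅.
  x = 3: f ≡ 0 at y ∈ {0}; g ≡ 0 at y ∈ {2, 3}; common: ∅.
  x = 4: f ≡ 0 at y ∈ ∅; g ≡ 0 at y ∈ ∅; common: ∅.
  x = 5: f ≡ 0 at y ∈ {4, 5}; g ≡ 0 at y ∈ ∅; common: ∅.
  x = 6: f ≡ 0 at y ∈ {1, 2}; g ≡ 0 at y ∈ {3, 5}; common: ∅.
Collecting: common zeros = ∅, so the count is 0.
Comparison with the Bézout bound: 0 ≤ 4 = deg(f)·deg(g), as expected for curves with no common component (the affine F_7-count falls short of the bound because intersections may lie at infinity, over extension fields, or carry multiplicity).


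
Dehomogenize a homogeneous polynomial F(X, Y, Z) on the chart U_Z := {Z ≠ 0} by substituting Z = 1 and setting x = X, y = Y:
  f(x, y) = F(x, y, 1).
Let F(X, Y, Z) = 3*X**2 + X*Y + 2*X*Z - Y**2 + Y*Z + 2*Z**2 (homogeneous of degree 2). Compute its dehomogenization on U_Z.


f(x, y) = 3*x**2 + x*y + 2*x - y**2 + y + 2

On U_Z we set Z = 1. Each monomial c·X^i·Y^j·Z^k in F becomes c·x^i·y^j·1^k = c·x^i·y^j.
Substituting Z = 1: F(X, Y, 1) = 3*x**2 + x*y + 2*x - y**2 + y + 2.
Note: deg(f) ≤ deg(F) = 2; strict inequality happens when F is divisible by Z (lost terms).


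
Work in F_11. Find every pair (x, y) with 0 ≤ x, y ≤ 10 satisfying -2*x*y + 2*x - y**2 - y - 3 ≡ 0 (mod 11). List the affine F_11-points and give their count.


Affine F_11-points: {(0, 5), (1, 2), (1, 6), (7, 0), (7, 7), (8, 8), (9, 4), (9, 10), (10, 3), (10, 9)}; count = 10.

For each of the 121 pairs (x, y) ∈ F_11², evaluate f(x, y) mod 11. Record the zeros.
  x = 0: [0↦8, 1↦6, 2↦2, 3↦7, 4↦10, 5↦0, 6↦10, 7↦7, 8↦2, 9↦6, 10↦8]  zeros at y ∈ {5}
  x = 1: [0↦10, 1↦6, 2↦0, 3↦3, 4↦4, 5↦3, 6↦0, 7↦6, 8↦10, 9↦1, 10↦1]  zeros at y ∈ {2, 6}
  x = 2: [0↦1, 1↦6, 2↦9, 3↦10, 4↦9, 5↦6, 6↦1, 7↦5, 8↦7, 9↦7, 10↦5]  zeros at y ∈ ∅
  x = 3: [0↦3, 1↦6, 2↦7, 3↦6, 4↦3, 5↦9, 6↦2, 7↦4, 8↦4, 9↦2, 10↦9]  zeros at y ∈ ∅
  x = 4: [0↦5, 1↦6, 2↦5, 3↦2, 4↦8, 5↦1, 6↦3, 7↦3, 8↦1, 9↦8, 10↦2]  zeros at y ∈ ∅
  x = 5: [0↦7, 1↦6, 2↦3, 3↦9, 4↦2, 5↦4, 6↦4, 7↦2, 8↦9, 9↦3, 10↦6]  zeros at y ∈ ∅
  x = 6: [0↦9, 1↦6, 2↦1, 3↦5, 4↦7, 5↦7, 6↦5, 7↦1, 8↦6, 9↦9, 10↦10]  zeros at y ∈ ∅
  x = 7: [0↦0, 1↦6, 2↦10, 3↦1, 4↦1, 5↦10, 6↦6, 7↦0, 8↦3, 9↦4, 10↦3]  zeros at y ∈ {0, 7}
  x = 8: [0↦2, 1↦6, 2↦8, 3↦8, 4↦6, 5↦2, 6↦7, 7↦10, 8↦0, 9↦10, 10↦7]  zeros at y ∈ {8}
  x = 9: [0↦4, 1↦6, 2↦6, 3↦4, 4↦0, 5↦5, 6↦8, 7↦9, 8↦8, 9↦5, 10↦0]  zeros at y ∈ {4, 10}
  x = 10: [0↦6, 1↦6, 2↦4, 3↦0, 4↦5, 5↦8, 6↦9, 7↦8, 8↦5, 9↦0, 10↦4]  zeros at y ∈ {3, 9}
Collecting zeros: affine points = {(0, 5), (1, 2), (1, 6), (7, 0), (7, 7), (8, 8), (9, 4), (9, 10), (10, 3), (10, 9)}.
Total count |C(F_11)_aff| = 10.


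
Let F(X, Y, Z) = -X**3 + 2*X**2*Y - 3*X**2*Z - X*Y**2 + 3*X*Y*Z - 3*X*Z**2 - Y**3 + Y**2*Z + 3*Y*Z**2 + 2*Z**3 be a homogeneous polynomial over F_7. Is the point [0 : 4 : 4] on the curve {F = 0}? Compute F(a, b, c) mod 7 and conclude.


F(0,4,4) ≡ 5 (mod 7); P is NOT on the curve.

Evaluate F(0, 4, 4) term-by-term (mod 7).
  -X**3 ↦ -1·0·1·1 = 0
  2*X**2*Y ↦ 2·0·4·1 = 0
  -3*X**2*Z ↦ -3·0·1·4 = 0
  -X*Y**2 ↦ -1·0·16·1 = 0
  3*X*Y*Z ↦ 3·0·4·4 = 0
  -3*X*Z**2 ↦ -3·0·1·16 = 0
  -Y**3 ↦ -1·1·64·1 = -64
  Y**2*Z ↦ 1·1·16·4 = 64
  3*Y*Z**2 ↦ 3·1·4·16 = 192
  2*Z**3 ↦ 2·1·1·64 = 128
Sum: F(0, 4, 4) = (0) + (0) + (0) + (0) + (0) + (0) + (-64) + (64) + (192) + (128) = 320.
Reducing mod 7: 320 ≡ 5 (mod 7).
Since F(a, b, c) ≡ 5 ≠ 0 (mod 7), P does NOT lie on the curve.


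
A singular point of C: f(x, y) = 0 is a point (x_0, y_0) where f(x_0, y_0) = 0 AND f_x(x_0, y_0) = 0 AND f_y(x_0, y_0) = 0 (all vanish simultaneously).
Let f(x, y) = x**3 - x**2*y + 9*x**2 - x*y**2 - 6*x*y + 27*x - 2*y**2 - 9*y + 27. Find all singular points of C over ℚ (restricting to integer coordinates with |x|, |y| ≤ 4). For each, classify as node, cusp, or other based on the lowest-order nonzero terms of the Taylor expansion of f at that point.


Singular points: {(-3, 0)}; classification: cusp.

Compute partial derivatives:
  f_x = 3*x**2 - 2*x*y + 18*x - y**2 - 6*y + 27.
  f_y = -x**2 - 2*x*y - 6*x - 4*y - 9.
Scan x_0 ∈ {−4, ..., 4}. For each x_0, f_y(x_0, y) is a polynomial in y; find its integer roots y ∈ {−4, ..., 4}, then test f_x and f at those candidates.
  x = -4: f_y(-4, y) = 4*y - 1; no integer root y with |y| ≤ 4.
  x = -3: f_y(-3, y) = 2*y; vanishes at y ∈ {0}. (-3, 0): f_x = 0, f = 0 — SINGULAR.
  x = -2: f_y(-2, y) = -1; no integer root y with |y| ≤ 4.
  x = -1: f_y(-1, y) = -2*y - 4; vanishes at y ∈ {-2}. (-1, -2): f_x = 16 ≠ 0.
  x = 0: f_y(0, y) = -4*y - 9; no integer root y with |y| ≤ 4.
  x = 1: f_y(1, y) = -6*y - 16; no integer root y with |y| ≤ 4.
  x = 2: f_y(2, y) = -8*y - 25; no integer root y with |y| ≤ 4.
  x = 3: f_y(3, y) = -10*y - 36; no integer root y with |y| ≤ 4.
  x = 4: f_y(4, y) = -12*y - 49; no integer root y with |y| ≤ 4.
Only singular point on the grid: (-3, 0).
Classify: substitute x = -3 + u, y = 0 + v and expand: f = u**3 - u**2*v - u*v**2 + v**2.
No constant or linear terms (consistent with a singular point). Quadratic part: v**2. Cubic part: u**3 - u**2*v - u*v**2.
The quadratic part v**2 is a perfect square, so there is a single (double) tangent line v = 0, i.e. y = 0. Restricting the cubic part to that line (v = 0) leaves u**3 ≠ 0, so f is not divisible by v and the branch is v² ≈ -u**3 to lowest order — this is a cusp.
Classification: cusp.


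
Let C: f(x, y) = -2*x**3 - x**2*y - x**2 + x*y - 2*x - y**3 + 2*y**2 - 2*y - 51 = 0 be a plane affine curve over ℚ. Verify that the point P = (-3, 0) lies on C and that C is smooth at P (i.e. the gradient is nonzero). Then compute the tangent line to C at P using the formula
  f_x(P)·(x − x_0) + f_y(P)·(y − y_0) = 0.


Tangent line at P: -50*x - 14*y - 150 = 0.

Step 1: f(-3, 0) = 0, so P lies on C.
Step 2: partial derivatives
  f_x(x, y) = -6*x**2 - 2*x*y - 2*x + y - 2, f_y(x, y) = -x**2 + x - 3*y**2 + 4*y - 2.
  f_x(P) = -50, f_y(P) = -14 (gradient nonzero, so P is smooth).
Step 3: tangent line at P: -50·(x − -3) + -14·(y − 0) = 0.
Expanding: -50*x - 14*y - 150 = 0.


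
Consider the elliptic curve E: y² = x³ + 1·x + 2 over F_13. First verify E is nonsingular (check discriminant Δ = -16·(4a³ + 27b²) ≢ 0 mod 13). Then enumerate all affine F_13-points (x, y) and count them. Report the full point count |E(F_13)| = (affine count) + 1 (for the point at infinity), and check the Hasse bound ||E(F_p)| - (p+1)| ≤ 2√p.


Affine points = {(1, 2), (1, 11), (2, 5), (2, 8), (6, 4), (6, 9), (7, 1), (7, 12), (9, 5), (9, 8), (12, 0)}; affine count = 11; |E(F_13)| = 12.

Discriminant check: Δ ∝ 4a³ + 27b² = 4·1³ + 27·2² = 4·1 + 27·4 ≡ 8 (mod 13). Nonzero ⇒ E is nonsingular.
For each x ∈ F_13, compute rhs = x³ + 1·x + 2 mod 13, then count y ∈ F_13 with y² ≡ rhs.
  x = 0: rhs = 2, matching y values: none (0 points).
  x = 1: rhs = 4, matching y values: 2, 11 (2 points).
  x = 2: rhs = 12, matching y values: 5, 8 (2 points).
  x = 3: rhs = 6, matching y values: none (0 points).
  x = 4: rhs = 5, matching y values: none (0 points).
  x = 5: rhs = 2, matching y values: none (0 points).
  x = 6: rhs = 3, matching y values: 4, 9 (2 points).
  x = 7: rhs = 1, matching y values: 1, 12 (2 points).
  x = 8: rhs = 2, matching y values: none (0 points).
  x = 9: rhs = 12, matching y values: 5, 8 (2 points).
  x = 10: rhs = 11, matching y values: none (0 points).
  x = 11: rhs = 5, matching y values: none (0 points).
  x = 12: rhs = 0, matching y values: 0 (1 points).
Total affine count: 11.
Full point count |E(F_13)| = 11 + 1 = 12.
Hasse bound: |12 − (13+1)| = |-2| = 2 ≤ 2√13 ≈ 7.2111 ✓.


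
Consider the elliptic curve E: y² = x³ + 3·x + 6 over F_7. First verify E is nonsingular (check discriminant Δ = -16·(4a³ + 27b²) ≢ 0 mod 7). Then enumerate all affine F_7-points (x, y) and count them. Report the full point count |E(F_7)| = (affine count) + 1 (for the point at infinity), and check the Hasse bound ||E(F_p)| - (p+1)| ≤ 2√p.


Affine points = {(3, 0), (6, 3), (6, 4)}; affine count = 3; |E(F_7)| = 4.

Discriminant check: Δ ∝ 4a³ + 27b² = 4·3³ + 27·6² = 4·27 + 27·36 ≡ 2 (mod 7). Nonzero ⇒ E is nonsingular.
For each x ∈ F_7, compute rhs = x³ + 3·x + 6 mod 7, then count y ∈ F_7 with y² ≡ rhs.
  x = 0: rhs = 6, matching y values: none (0 points).
  x = 1: rhs = 3, matching y values: none (0 points).
  x = 2: rhs = 6, matching y values: none (0 points).
  x = 3: rhs = 0, matching y values: 0 (1 points).
  x = 4: rhs = 5, matching y values: none (0 points).
  x = 5: rhs = 6, matching y values: none (0 points).
  x = 6: rhs = 2, matching y values: 3, 4 (2 points).
Total affine count: 3.
Full point count |E(F_7)| = 3 + 1 = 4.
Hasse bound: |4 − (7+1)| = |-4| = 4 ≤ 2√7 ≈ 5.2915 ✓.


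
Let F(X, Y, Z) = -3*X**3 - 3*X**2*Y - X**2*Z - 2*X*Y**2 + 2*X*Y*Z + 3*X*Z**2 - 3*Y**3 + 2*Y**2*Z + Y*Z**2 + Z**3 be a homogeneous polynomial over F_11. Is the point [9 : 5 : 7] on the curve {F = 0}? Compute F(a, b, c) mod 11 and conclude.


F(9,5,7) ≡ 0 (mod 11); P is on the curve.

Evaluate F(9, 5, 7) term-by-term (mod 11).
  -3*X**3 ↦ -3·729·1·1 = -2187
  -3*X**2*Y ↦ -3·81·5·1 = -1215
  -X**2*Z ↦ -1·81·1·7 = -567
  -2*X*Y**2 ↦ -2·9·25·1 = -450
  2*X*Y*Z ↦ 2·9·5·7 = 630
  3*X*Z**2 ↦ 3·9·1·49 = 1323
  -3*Y**3 ↦ -3·1·125·1 = -375
  2*Y**2*Z ↦ 2·1·25·7 = 350
  Y*Z**2 ↦ 1·1·5·49 = 245
  Z**3 ↦ 1·1·1·343 = 343
Sum: F(9, 5, 7) = (-2187) + (-1215) + (-567) + (-450) + (630) + (1323) + (-375) + (350) + (245) + (343) = -1903.
Reducing mod 11: -1903 ≡ 0 (mod 11).
Since F(a, b, c) ≡ 0 (mod 11), P lies on the curve.


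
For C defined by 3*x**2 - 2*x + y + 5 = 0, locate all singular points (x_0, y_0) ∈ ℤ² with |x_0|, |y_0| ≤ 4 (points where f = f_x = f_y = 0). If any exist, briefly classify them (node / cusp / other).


No singular points in the scanned grid; C is smooth there.

Compute partial derivatives:
  f_x = 6*x - 2.
  f_y = 1.
f_y = 1 is a nonzero constant, so f_y never vanishes: no point (x, y) can satisfy f = f_x = f_y = 0. In particular no (x, y) ∈ {−4, ..., 4}² is singular; the curve is smooth.


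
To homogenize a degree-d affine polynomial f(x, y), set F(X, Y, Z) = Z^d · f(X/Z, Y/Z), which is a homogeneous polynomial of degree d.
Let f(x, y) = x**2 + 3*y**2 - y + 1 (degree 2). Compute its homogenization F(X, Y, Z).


F(X, Y, Z) = X**2 + 3*Y**2 - Y*Z + Z**2

deg(f) = 2.
Substitute x = X/Z, y = Y/Z into f, then multiply by Z^2.
  monomial 1·x^2·y^0 ↦ 1·X^2·Y^0·Z^0.
  monomial 3·x^0·y^2 ↦ 3·X^0·Y^2·Z^0.
  monomial -1·x^0·y^1 ↦ -1·X^0·Y^1·Z^1.
  monomial 1·x^0·y^0 ↦ 1·X^0·Y^0·Z^2.
Collecting: F(X, Y, Z) = X**2 + 3*Y**2 - Y*Z + Z**2.


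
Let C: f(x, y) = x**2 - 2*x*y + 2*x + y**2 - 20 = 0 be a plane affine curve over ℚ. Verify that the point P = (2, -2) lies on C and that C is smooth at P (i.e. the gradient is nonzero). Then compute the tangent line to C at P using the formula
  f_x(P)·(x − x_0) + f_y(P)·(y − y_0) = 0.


Tangent line at P: 10*x - 8*y - 36 = 0.

Step 1: f(2, -2) = 0, so P lies on C.
Step 2: partial derivatives
  f_x(x, y) = 2*x - 2*y + 2, f_y(x, y) = -2*x + 2*y.
  f_x(P) = 10, f_y(P) = -8 (gradient nonzero, so P is smooth).
Step 3: tangent line at P: 10·(x − 2) + -8·(y − -2) = 0.
Expanding: 10*x - 8*y - 36 = 0.


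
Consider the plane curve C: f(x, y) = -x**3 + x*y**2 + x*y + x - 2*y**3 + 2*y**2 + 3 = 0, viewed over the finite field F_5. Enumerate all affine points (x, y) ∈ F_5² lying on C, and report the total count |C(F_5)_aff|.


Affine F_5-points: {(0, 2), (1, 1), (2, 3), (3, 1), (4, 3)}; count = 5.

For each of the 25 pairs (x, y) ∈ F_5², evaluate f(x, y) mod 5. Record the zeros.
  x = 0: [0↦3, 1↦3, 2↦0, 3↦2, 4↦2]  zeros at y ∈ {2}
  x = 1: [0↦3, 1↦0, 2↦1, 3↦4, 4↦2]  zeros at y ∈ {1}
  x = 2: [0↦2, 1↦1, 2↦1, 3↦0, 4↦1]  zeros at y ∈ {3}
  x = 3: [0↦4, 1↦0, 2↦4, 3↦4, 4↦3]  zeros at y ∈ {1}
  x = 4: [0↦3, 1↦1, 2↦4, 3↦0, 4↦2]  zeros at y ∈ {3}
Collecting zeros: affine points = {(0, 2), (1, 1), (2, 3), (3, 1), (4, 3)}.
Total count |C(F_5)_aff| = 5.


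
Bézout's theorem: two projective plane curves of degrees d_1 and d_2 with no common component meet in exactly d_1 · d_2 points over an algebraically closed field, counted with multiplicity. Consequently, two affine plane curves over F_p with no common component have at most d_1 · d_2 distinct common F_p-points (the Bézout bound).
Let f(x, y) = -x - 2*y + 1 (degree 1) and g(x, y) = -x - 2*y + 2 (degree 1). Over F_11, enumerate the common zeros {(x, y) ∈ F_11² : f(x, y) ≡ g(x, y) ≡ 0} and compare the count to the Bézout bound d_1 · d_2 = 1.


Common zeros: ∅; count = 0; Bézout bound = 1.

deg(f) = 1, deg(g) = 1, so Bézout bound = 1.
Scan x ∈ F_11. For each x, list the y ∈ F_11 with f(x, y) ≡ 0 and those with g(x, y) ≡ 0 (mod 11); the common zeros in that column are the intersection.
  x = 0: f ≡ 0 at y ∈ {6}; g ≡ 0 at y ∈ {1}; common: ∅.
  x = 1: f ≡ 0 at y ∈ {0}; g ≡ 0 at y ∈ {6}; common: ∅.
  x = 2: f ≡ 0 at y ∈ {5}; g ≡ 0 at y ∈ {0}; common: ∅.
  x = 3: f ≡ 0 at y ∈ {10}; g ≡ 0 at y ∈ {5}; common: ∅.
  x = 4: f ≡ 0 at y ∈ {4}; g ≡ 0 at y ∈ {10}; common: ∅.
  x = 5: f ≡ 0 at y ∈ {9}; g ≡ 0 at y ∈ {4}; common: ∅.
  x = 6: f ≡ 0 at y ∈ {3}; g ≡ 0 at y ∈ {9}; common: ∅.
  x = 7: f ≡ 0 at y ∈ {8}; g ≡ 0 at y ∈ {3}; common: ∅.
  x = 8: f ≡ 0 at y ∈ {2}; g ≡ 0 at y ∈ {8}; common: ∅.
  x = 9: f ≡ 0 at y ∈ {7}; g ≡ 0 at y ∈ {2}; common: ∅.
  x = 10: f ≡ 0 at y ∈ {1}; g ≡ 0 at y ∈ {7}; common: ∅.
Collecting: common zeros = ∅, so the count is 0.
Comparison with the Bézout bound: 0 ≤ 1 = deg(f)·deg(g), as expected for curves with no common component (the affine F_11-count falls short of the bound because intersections may lie at infinity, over extension fields, or carry multiplicity).


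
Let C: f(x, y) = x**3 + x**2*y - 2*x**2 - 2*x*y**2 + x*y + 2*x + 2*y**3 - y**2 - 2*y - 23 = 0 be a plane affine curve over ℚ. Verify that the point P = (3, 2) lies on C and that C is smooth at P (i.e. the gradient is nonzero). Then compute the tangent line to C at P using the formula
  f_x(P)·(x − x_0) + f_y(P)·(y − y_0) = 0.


Tangent line at P: 23*x + 6*y - 81 = 0.

Step 1: f(3, 2) = 0, so P lies on C.
Step 2: partial derivatives
  f_x(x, y) = 3*x**2 + 2*x*y - 4*x - 2*y**2 + y + 2, f_y(x, y) = x**2 - 4*x*y + x + 6*y**2 - 2*y - 2.
  f_x(P) = 23, f_y(P) = 6 (gradient nonzero, so P is smooth).
Step 3: tangent line at P: 23·(x − 3) + 6·(y − 2) = 0.
Expanding: 23*x + 6*y - 81 = 0.


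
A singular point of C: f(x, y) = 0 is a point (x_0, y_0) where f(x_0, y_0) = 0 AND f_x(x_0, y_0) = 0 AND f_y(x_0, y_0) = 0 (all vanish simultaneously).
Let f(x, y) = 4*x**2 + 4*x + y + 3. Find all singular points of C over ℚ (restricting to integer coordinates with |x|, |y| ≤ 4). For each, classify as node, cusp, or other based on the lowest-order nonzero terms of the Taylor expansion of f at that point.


No singular points in the scanned grid; C is smooth there.

Compute partial derivatives:
  f_x = 8*x + 4.
  f_y = 1.
f_y = 1 is a nonzero constant, so f_y never vanishes: no point (x, y) can satisfy f = f_x = f_y = 0. In particular no (x, y) ∈ {−4, ..., 4}² is singular; the curve is smooth.


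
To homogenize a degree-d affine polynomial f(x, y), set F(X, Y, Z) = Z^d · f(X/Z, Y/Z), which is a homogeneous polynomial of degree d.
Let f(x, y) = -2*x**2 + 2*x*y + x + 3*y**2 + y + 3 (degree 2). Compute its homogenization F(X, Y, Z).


F(X, Y, Z) = -2*X**2 + 2*X*Y + X*Z + 3*Y**2 + Y*Z + 3*Z**2

deg(f) = 2.
Substitute x = X/Z, y = Y/Z into f, then multiply by Z^2.
  monomial -2·x^2·y^0 ↦ -2·X^2·Y^0·Z^0.
  monomial 2·x^1·y^1 ↦ 2·X^1·Y^1·Z^0.
  monomial 1·x^1·y^0 ↦ 1·X^1·Y^0·Z^1.
  monomial 3·x^0·y^2 ↦ 3·X^0·Y^2·Z^0.
  monomial 1·x^0·y^1 ↦ 1·X^0·Y^1·Z^1.
  monomial 3·x^0·y^0 ↦ 3·X^0·Y^0·Z^2.
Collecting: F(X, Y, Z) = -2*X**2 + 2*X*Y + X*Z + 3*Y**2 + Y*Z + 3*Z**2.


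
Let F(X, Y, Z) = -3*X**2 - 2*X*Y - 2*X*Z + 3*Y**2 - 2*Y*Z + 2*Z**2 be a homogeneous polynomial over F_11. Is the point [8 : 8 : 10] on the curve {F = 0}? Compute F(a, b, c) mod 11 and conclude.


F(8,8,10) ≡ 5 (mod 11); P is NOT on the curve.

Evaluate F(8, 8, 10) term-by-term (mod 11).
  -3*X**2 ↦ -3·64·1·1 = -192
  -2*X*Y ↦ -2·8·8·1 = -128
  -2*X*Z ↦ -2·8·1·10 = -160
  3*Y**2 ↦ 3·1·64·1 = 192
  -2*Y*Z ↦ -2·1·8·10 = -160
  2*Z**2 ↦ 2·1·1·100 = 200
Sum: F(8, 8, 10) = (-192) + (-128) + (-160) + (192) + (-160) + (200) = -248.
Reducing mod 11: -248 ≡ 5 (mod 11).
Since F(a, b, c) ≡ 5 ≠ 0 (mod 11), P does NOT lie on the curve.


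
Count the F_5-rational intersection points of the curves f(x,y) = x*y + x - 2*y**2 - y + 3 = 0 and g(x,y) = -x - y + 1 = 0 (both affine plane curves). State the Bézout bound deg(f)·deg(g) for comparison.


Common zeros: {(0, 1), (4, 2)}; count = 2; Bézout bound = 2.

deg(f) = 2, deg(g) = 1, so Bézout bound = 2.
Scan x ∈ F_5. For each x, list the y ∈ F_5 with f(x, y) ≡ 0 and those with g(x, y) ≡ 0 (mod 5); the common zeros in that column are the intersection.
  x = 0: f ≡ 0 at y ∈ {1}; g ≡ 0 at y ∈ {1}; common: {1}.
  x = 1: f ≡ 0 at y ∈ ∅; g ≡ 0 at y ∈ {0}; common: ∅.
  x = 2: f ≡ 0 at y ∈ {0, 3}; g ≡ 0 at y ∈ {4}; common: ∅.
  x = 3: f ≡ 0 at y ∈ ∅; g ≡ 0 at y ∈ {3}; common: ∅.
  x = 4: f ≡ 0 at y ∈ {2}; g ≡ 0 at y ∈ {2}; common: {2}.
Collecting: common zeros = {(0, 1), (4, 2)}, so the count is 2.
Comparison with the Bézout bound: 2 ≤ 2 = deg(f)·deg(g), as expected for curves with no common component (the bound is attained).


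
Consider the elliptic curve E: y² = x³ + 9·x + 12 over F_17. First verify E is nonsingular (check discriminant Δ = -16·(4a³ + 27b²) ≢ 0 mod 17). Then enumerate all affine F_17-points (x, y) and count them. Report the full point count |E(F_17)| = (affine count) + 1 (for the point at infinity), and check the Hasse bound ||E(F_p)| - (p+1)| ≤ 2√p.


Affine points = {(2, 2), (2, 15), (3, 7), (3, 10), (8, 1), (8, 16), (14, 3), (14, 14), (16, 6), (16, 11)}; affine count = 10; |E(F_17)| = 11.

Discriminant check: Δ ∝ 4a³ + 27b² = 4·9³ + 27·12² = 4·729 + 27·144 ≡ 4 (mod 17). Nonzero ⇒ E is nonsingular.
For each x ∈ F_17, compute rhs = x³ + 9·x + 12 mod 17, then count y ∈ F_17 with y² ≡ rhs.
  x = 0: rhs = 12, matching y values: none (0 points).
  x = 1: rhs = 5, matching y values: none (0 points).
  x = 2: rhs = 4, matching y values: 2, 15 (2 points).
  x = 3: rhs = 15, matching y values: 7, 10 (2 points).
  x = 4: rhs = 10, matching y values: none (0 points).
  x = 5: rhs = 12, matching y values: none (0 points).
  x = 6: rhs = 10, matching y values: none (0 points).
  x = 7: rhs = 10, matching y values: none (0 points).
  x = 8: rhs = 1, matching y values: 1, 16 (2 points).
  x = 9: rhs = 6, matching y values: none (0 points).
  x = 10: rhs = 14, matching y values: none (0 points).
  x = 11: rhs = 14, matching y values: none (0 points).
  x = 12: rhs = 12, matching y values: none (0 points).
  x = 13: rhs = 14, matching y values: none (0 points).
  x = 14: rhs = 9, matching y values: 3, 14 (2 points).
  x = 15: rhs = 3, matching y values: none (0 points).
  x = 16: rhs = 2, matching y values: 6, 11 (2 points).
Total affine count: 10.
Full point count |E(F_17)| = 10 + 1 = 11.
Hasse bound: |11 − (17+1)| = |-7| = 7 ≤ 2√17 ≈ 8.2462 ✓.


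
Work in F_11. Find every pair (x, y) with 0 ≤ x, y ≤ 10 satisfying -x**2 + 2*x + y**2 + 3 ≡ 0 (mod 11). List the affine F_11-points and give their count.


Affine F_11-points: {(3, 0), (4, 4), (4, 7), (5, 1), (5, 10), (8, 1), (8, 10), (9, 4), (9, 7), (10, 0)}; count = 10.

For each of the 121 pairs (x, y) ∈ F_11², evaluate f(x, y) mod 11. Record the zeros.
  x = 0: [0↦3, 1↦4, 2↦7, 3↦1, 4↦8, 5↦6, 6↦6, 7↦8, 8↦1, 9↦7, 10↦4]  zeros at y ∈ ∅
  x = 1: [0↦4, 1↦5, 2↦8, 3↦2, 4↦9, 5↦7, 6↦7, 7↦9, 8↦2, 9↦8, 10↦5]  zeros at y ∈ ∅
  x = 2: [0↦3, 1↦4, 2↦7, 3↦1, 4↦8, 5↦6, 6↦6, 7↦8, 8↦1, 9↦7, 10↦4]  zeros at y ∈ ∅
  x = 3: [0↦0, 1↦1, 2↦4, 3↦9, 4↦5, 5↦3, 6↦3, 7↦5, 8↦9, 9↦4, 10↦1]  zeros at y ∈ {0}
  x = 4: [0↦6, 1↦7, 2↦10, 3↦4, 4↦0, 5↦9, 6↦9, 7↦0, 8↦4, 9↦10, 10↦7]  zeros at y ∈ {4, 7}
  x = 5: [0↦10, 1↦0, 2↦3, 3↦8, 4↦4, 5↦2, 6↦2, 7↦4, 8↦8, 9↦3, 10↦0]  zeros at y ∈ {1, 10}
  x = 6: [0↦1, 1↦2, 2↦5, 3↦10, 4↦6, 5↦4, 6↦4, 7↦6, 8↦10, 9↦5, 10↦2]  zeros at y ∈ ∅
  x = 7: [0↦1, 1↦2, 2↦5, 3↦10, 4↦6, 5↦4, 6↦4, 7↦6, 8↦10, 9↦5, 10↦2]  zeros at y ∈ ∅
  x = 8: [0↦10, 1↦0, 2↦3, 3↦8, 4↦4, 5↦2, 6↦2, 7↦4, 8↦8, 9↦3, 10↦0]  zeros at y ∈ {1, 10}
  x = 9: [0↦6, 1↦7, 2↦10, 3↦4, 4↦0, 5↦9, 6↦9, 7↦0, 8↦4, 9↦10, 10↦7]  zeros at y ∈ {4, 7}
  x = 10: [0↦0, 1↦1, 2↦4, 3↦9, 4↦5, 5↦3, 6↦3, 7↦5, 8↦9, 9↦4, 10↦1]  zeros at y ∈ {0}
Collecting zeros: affine points = {(3, 0), (4, 4), (4, 7), (5, 1), (5, 10), (8, 1), (8, 10), (9, 4), (9, 7), (10, 0)}.
Total count |C(F_11)_aff| = 10.
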